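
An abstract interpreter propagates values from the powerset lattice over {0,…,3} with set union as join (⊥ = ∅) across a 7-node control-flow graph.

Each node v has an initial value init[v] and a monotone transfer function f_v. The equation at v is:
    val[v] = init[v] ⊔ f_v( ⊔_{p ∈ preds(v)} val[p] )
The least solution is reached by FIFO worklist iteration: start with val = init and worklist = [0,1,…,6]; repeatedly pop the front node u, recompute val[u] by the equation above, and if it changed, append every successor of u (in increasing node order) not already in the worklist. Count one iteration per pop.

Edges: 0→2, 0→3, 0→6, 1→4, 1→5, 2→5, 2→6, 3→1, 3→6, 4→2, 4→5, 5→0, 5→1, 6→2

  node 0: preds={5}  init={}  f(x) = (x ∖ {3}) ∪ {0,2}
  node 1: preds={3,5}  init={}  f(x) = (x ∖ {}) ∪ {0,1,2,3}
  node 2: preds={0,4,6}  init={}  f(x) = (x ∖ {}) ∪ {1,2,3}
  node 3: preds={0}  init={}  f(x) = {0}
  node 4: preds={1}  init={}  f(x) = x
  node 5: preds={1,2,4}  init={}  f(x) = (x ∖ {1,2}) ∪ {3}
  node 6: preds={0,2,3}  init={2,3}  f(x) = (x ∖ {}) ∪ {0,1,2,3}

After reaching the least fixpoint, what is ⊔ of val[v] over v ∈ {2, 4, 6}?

Trace (10 dequeues):
  [1] u=0 | in {} | out {0,2} | prev {} | push {}
  [2] u=1 | in {} | out {0,1,2,3} | prev {} | push {}
  [3] u=2 | in {0,2,3} | out {0,1,2,3} | prev {} | push {}
  [4] u=3 | in {0,2} | out {0} | prev {} | push {1}
  [5] u=4 | in {0,1,2,3} | out {0,1,2,3} | prev {} | push {2}
  [6] u=5 | in {0,1,2,3} | out {0,3} | prev {} | push {0}
  [7] u=6 | in {0,1,2,3} | out {0,1,2,3} | prev {2,3} | push {}
  [8] u=1 | in {0,3} | out {0,1,2,3} | ==
  [9] u=2 | in {0,1,2,3} | out {0,1,2,3} | ==
  [10] u=0 | in {0,3} | out {0,2} | ==

Converged values:
  [0] {0,2}
  [1] {0,1,2,3}
  [2] {0,1,2,3}
  [3] {0}
  [4] {0,1,2,3}
  [5] {0,3}
  [6] {0,1,2,3}

{0,1,2,3}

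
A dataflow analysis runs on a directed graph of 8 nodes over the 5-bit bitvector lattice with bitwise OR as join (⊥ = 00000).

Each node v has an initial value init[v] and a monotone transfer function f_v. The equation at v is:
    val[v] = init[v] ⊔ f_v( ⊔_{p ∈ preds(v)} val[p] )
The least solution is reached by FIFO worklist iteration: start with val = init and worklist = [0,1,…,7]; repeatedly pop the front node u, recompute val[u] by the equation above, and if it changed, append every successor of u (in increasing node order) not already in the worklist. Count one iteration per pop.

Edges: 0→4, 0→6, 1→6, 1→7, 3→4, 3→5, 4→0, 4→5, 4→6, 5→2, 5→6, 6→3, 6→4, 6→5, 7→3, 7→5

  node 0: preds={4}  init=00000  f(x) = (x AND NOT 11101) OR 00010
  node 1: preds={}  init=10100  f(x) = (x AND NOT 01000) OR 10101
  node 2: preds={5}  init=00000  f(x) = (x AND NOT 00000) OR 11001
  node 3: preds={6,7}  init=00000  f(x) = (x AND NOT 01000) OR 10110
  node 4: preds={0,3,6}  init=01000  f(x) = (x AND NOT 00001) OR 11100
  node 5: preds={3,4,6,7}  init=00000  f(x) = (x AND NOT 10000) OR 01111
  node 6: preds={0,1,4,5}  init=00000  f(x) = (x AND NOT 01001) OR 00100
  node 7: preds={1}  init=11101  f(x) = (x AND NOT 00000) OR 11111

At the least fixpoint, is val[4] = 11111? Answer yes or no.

no

Worklist (13 pops):
  #1 pop 0: in=01000 → 00010 (was 00000); enqueue []
  #2 pop 1: in=00000 → 10101 (was 10100); enqueue []
  #3 pop 2: in=00000 → 11001 (was 00000); enqueue []
  #4 pop 3: in=11101 → 10111 (was 00000); enqueue []
  #5 pop 4: in=10111 → 11110 (was 01000); enqueue [0]
  #6 pop 5: in=11111 → 01111 (was 00000); enqueue [2]
  #7 pop 6: in=11111 → 10110 (was 00000); enqueue [3,4,5]
  #8 pop 7: in=10101 → 11111 (was 11101); enqueue []
  #9 pop 0: in=11110 → 00010 (no change)
  #10 pop 2: in=01111 → 11111 (was 11001); enqueue []
  #11 pop 3: in=11111 → 10111 (no change)
  #12 pop 4: in=10111 → 11110 (no change)
  #13 pop 5: in=11111 → 01111 (no change)

Fixpoint:
  val[0] = 00010
  val[1] = 10101
  val[2] = 11111
  val[3] = 10111
  val[4] = 11110
  val[5] = 01111
  val[6] = 10110
  val[7] = 11111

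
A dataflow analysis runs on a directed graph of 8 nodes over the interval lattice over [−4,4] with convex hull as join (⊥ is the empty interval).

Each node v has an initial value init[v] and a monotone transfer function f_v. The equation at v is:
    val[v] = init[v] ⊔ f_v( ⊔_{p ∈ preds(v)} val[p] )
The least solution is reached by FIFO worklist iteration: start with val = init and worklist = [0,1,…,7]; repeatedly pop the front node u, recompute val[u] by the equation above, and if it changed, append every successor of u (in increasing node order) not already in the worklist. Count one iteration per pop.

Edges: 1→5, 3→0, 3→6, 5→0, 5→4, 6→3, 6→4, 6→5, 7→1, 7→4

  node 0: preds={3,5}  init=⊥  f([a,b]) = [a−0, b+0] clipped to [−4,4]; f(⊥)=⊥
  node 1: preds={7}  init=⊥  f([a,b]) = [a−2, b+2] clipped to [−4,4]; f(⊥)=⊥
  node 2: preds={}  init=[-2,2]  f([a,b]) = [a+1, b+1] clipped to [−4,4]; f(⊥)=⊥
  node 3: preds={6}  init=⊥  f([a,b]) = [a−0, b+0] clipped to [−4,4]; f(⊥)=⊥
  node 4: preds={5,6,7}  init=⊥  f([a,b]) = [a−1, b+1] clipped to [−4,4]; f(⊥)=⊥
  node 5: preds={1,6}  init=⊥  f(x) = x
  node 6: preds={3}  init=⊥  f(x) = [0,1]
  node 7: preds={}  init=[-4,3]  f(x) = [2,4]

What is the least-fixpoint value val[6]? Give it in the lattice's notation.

Trace (15 dequeues):
  [1] u=0 | in ⊥ | out ⊥ | ==
  [2] u=1 | in [-4,3] | out [-4,4] | prev ⊥ | push {}
  [3] u=2 | in ⊥ | out [-2,2] | ==
  [4] u=3 | in ⊥ | out ⊥ | ==
  [5] u=4 | in [-4,3] | out [-4,4] | prev ⊥ | push {}
  [6] u=5 | in [-4,4] | out [-4,4] | prev ⊥ | push {0,4}
  [7] u=6 | in ⊥ | out [0,1] | prev ⊥ | push {3,5}
  [8] u=7 | in ⊥ | out [-4,4] | prev [-4,3] | push {1}
  [9] u=0 | in [-4,4] | out [-4,4] | prev ⊥ | push {}
  [10] u=4 | in [-4,4] | out [-4,4] | ==
  [11] u=3 | in [0,1] | out [0,1] | prev ⊥ | push {0,6}
  [12] u=5 | in [-4,4] | out [-4,4] | ==
  [13] u=1 | in [-4,4] | out [-4,4] | ==
  [14] u=0 | in [-4,4] | out [-4,4] | ==
  [15] u=6 | in [0,1] | out [0,1] | ==

Converged values:
  [0] [-4,4]
  [1] [-4,4]
  [2] [-2,2]
  [3] [0,1]
  [4] [-4,4]
  [5] [-4,4]
  [6] [0,1]
  [7] [-4,4]

[0,1]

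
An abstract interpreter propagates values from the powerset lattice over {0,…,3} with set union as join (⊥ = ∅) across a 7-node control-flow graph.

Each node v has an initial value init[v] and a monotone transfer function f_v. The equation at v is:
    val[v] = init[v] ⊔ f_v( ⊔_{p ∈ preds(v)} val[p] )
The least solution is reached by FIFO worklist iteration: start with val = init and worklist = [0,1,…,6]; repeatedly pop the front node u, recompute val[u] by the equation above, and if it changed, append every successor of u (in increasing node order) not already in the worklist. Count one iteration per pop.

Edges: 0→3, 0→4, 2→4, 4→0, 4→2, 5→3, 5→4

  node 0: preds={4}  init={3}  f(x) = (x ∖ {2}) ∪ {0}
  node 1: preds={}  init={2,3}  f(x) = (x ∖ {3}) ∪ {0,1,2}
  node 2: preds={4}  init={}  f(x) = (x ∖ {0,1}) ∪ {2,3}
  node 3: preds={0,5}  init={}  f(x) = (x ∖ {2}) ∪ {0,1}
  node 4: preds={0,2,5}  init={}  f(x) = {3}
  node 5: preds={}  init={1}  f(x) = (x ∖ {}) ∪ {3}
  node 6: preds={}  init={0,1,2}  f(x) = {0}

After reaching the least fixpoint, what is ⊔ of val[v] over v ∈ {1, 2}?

Iteration log — 11 steps:
  step 1. node 0  ⊔preds={}  new={0,3}  old={3}  +wl: 
  step 2. node 1  ⊔preds={}  new={0,1,2,3}  old={2,3}  +wl: 
  step 3. node 2  ⊔preds={}  new={2,3}  old={}  +wl: 
  step 4. node 3  ⊔preds={0,1,3}  new={0,1,3}  old={}  +wl: 
  step 5. node 4  ⊔preds={0,1,2,3}  new={3}  old={}  +wl: 0,2
  step 6. node 5  ⊔preds={}  new={1,3}  old={1}  +wl: 3,4
  step 7. node 6  ⊔preds={}  new={0,1,2}  stable
  step 8. node 0  ⊔preds={3}  new={0,3}  stable
  step 9. node 2  ⊔preds={3}  new={2,3}  stable
  step 10. node 3  ⊔preds={0,1,3}  new={0,1,3}  stable
  step 11. node 4  ⊔preds={0,1,2,3}  new={3}  stable

Least fixpoint reached:
  node 0: {0,3}
  node 1: {0,1,2,3}
  node 2: {2,3}
  node 3: {0,1,3}
  node 4: {3}
  node 5: {1,3}
  node 6: {0,1,2}

{0,1,2,3}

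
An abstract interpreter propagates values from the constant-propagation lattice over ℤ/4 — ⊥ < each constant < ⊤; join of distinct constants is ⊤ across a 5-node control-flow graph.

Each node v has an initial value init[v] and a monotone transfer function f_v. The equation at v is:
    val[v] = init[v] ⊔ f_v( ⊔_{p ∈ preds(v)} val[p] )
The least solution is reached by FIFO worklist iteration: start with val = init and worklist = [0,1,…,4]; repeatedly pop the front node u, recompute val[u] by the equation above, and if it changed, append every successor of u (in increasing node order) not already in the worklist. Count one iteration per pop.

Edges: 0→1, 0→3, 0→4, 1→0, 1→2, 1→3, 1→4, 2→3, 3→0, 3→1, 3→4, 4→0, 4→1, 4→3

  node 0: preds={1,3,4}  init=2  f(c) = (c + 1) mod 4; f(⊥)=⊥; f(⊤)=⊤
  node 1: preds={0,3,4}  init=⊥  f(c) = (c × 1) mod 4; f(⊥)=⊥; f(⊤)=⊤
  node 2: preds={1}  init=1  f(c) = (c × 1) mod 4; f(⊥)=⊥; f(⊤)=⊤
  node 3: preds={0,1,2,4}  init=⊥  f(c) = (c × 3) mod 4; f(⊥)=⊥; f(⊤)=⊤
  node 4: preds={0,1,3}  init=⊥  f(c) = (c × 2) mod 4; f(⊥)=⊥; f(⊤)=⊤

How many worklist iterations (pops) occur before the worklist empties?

Iteration log — 11 steps:
  step 1. node 0  ⊔preds=⊥  new=2  stable
  step 2. node 1  ⊔preds=2  new=2  old=⊥  +wl: 0
  step 3. node 2  ⊔preds=2  new=⊤  old=1  +wl: 
  step 4. node 3  ⊔preds=⊤  new=⊤  old=⊥  +wl: 1
  step 5. node 4  ⊔preds=⊤  new=⊤  old=⊥  +wl: 3
  step 6. node 0  ⊔preds=⊤  new=⊤  old=2  +wl: 4
  step 7. node 1  ⊔preds=⊤  new=⊤  old=2  +wl: 0,2
  step 8. node 3  ⊔preds=⊤  new=⊤  stable
  step 9. node 4  ⊔preds=⊤  new=⊤  stable
  step 10. node 0  ⊔preds=⊤  new=⊤  stable
  step 11. node 2  ⊔preds=⊤  new=⊤  stable

Least fixpoint reached:
  node 0: ⊤
  node 1: ⊤
  node 2: ⊤
  node 3: ⊤
  node 4: ⊤

11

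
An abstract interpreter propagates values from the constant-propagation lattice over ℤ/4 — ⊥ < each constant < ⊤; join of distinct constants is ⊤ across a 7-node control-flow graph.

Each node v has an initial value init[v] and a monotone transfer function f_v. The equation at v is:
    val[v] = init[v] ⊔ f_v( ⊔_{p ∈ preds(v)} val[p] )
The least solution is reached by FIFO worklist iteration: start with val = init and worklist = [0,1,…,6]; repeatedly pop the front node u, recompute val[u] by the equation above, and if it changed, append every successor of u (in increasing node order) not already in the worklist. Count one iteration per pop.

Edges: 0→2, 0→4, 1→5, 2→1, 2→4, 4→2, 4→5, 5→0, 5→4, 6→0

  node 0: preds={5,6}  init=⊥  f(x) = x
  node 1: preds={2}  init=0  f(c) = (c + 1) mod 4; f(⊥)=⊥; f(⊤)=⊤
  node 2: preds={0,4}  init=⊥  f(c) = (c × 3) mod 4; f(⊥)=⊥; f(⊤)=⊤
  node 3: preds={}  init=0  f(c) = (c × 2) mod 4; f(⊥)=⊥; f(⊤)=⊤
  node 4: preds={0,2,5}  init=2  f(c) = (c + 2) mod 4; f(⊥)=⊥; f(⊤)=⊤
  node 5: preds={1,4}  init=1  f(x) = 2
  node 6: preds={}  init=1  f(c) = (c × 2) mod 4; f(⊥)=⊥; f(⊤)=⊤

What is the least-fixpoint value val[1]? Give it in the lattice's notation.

⊤

Trace (13 dequeues):
  [1] u=0 | in 1 | out 1 | prev ⊥ | push {}
  [2] u=1 | in ⊥ | out 0 | ==
  [3] u=2 | in ⊤ | out ⊤ | prev ⊥ | push {1}
  [4] u=3 | in ⊥ | out 0 | ==
  [5] u=4 | in ⊤ | out ⊤ | prev 2 | push {2}
  [6] u=5 | in ⊤ | out ⊤ | prev 1 | push {0,4}
  [7] u=6 | in ⊥ | out 1 | ==
  [8] u=1 | in ⊤ | out ⊤ | prev 0 | push {5}
  [9] u=2 | in ⊤ | out ⊤ | ==
  [10] u=0 | in ⊤ | out ⊤ | prev 1 | push {2}
  [11] u=4 | in ⊤ | out ⊤ | ==
  [12] u=5 | in ⊤ | out ⊤ | ==
  [13] u=2 | in ⊤ | out ⊤ | ==

Converged values:
  [0] ⊤
  [1] ⊤
  [2] ⊤
  [3] 0
  [4] ⊤
  [5] ⊤
  [6] 1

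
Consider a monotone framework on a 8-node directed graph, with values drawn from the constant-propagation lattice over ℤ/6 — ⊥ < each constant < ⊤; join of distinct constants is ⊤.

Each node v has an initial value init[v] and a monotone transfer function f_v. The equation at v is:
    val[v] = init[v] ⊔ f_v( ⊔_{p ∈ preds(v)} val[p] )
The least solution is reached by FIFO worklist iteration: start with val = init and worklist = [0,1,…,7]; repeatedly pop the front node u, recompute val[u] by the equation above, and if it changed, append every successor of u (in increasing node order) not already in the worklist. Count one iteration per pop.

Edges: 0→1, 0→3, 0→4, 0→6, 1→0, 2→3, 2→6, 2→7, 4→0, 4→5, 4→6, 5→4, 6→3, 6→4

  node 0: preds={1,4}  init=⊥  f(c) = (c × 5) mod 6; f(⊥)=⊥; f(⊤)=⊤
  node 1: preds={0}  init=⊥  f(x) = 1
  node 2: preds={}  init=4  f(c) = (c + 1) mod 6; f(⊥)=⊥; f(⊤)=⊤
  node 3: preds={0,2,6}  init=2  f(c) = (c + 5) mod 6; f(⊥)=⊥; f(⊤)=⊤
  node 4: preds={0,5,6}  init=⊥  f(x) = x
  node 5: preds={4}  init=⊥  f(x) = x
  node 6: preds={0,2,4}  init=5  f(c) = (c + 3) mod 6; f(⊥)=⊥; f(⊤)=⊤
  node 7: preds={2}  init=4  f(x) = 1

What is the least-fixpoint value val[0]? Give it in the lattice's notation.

Iteration log — 16 steps:
  step 1. node 0  ⊔preds=⊥  new=⊥  stable
  step 2. node 1  ⊔preds=⊥  new=1  old=⊥  +wl: 0
  step 3. node 2  ⊔preds=⊥  new=4  stable
  step 4. node 3  ⊔preds=⊤  new=⊤  old=2  +wl: 
  step 5. node 4  ⊔preds=5  new=5  old=⊥  +wl: 
  step 6. node 5  ⊔preds=5  new=5  old=⊥  +wl: 4
  step 7. node 6  ⊔preds=⊤  new=⊤  old=5  +wl: 3
  step 8. node 7  ⊔preds=4  new=⊤  old=4  +wl: 
  step 9. node 0  ⊔preds=⊤  new=⊤  old=⊥  +wl: 1,6
  step 10. node 4  ⊔preds=⊤  new=⊤  old=5  +wl: 0,5
  step 11. node 3  ⊔preds=⊤  new=⊤  stable
  step 12. node 1  ⊔preds=⊤  new=1  stable
  step 13. node 6  ⊔preds=⊤  new=⊤  stable
  step 14. node 0  ⊔preds=⊤  new=⊤  stable
  step 15. node 5  ⊔preds=⊤  new=⊤  old=5  +wl: 4
  step 16. node 4  ⊔preds=⊤  new=⊤  stable

Least fixpoint reached:
  node 0: ⊤
  node 1: 1
  node 2: 4
  node 3: ⊤
  node 4: ⊤
  node 5: ⊤
  node 6: ⊤
  node 7: ⊤

⊤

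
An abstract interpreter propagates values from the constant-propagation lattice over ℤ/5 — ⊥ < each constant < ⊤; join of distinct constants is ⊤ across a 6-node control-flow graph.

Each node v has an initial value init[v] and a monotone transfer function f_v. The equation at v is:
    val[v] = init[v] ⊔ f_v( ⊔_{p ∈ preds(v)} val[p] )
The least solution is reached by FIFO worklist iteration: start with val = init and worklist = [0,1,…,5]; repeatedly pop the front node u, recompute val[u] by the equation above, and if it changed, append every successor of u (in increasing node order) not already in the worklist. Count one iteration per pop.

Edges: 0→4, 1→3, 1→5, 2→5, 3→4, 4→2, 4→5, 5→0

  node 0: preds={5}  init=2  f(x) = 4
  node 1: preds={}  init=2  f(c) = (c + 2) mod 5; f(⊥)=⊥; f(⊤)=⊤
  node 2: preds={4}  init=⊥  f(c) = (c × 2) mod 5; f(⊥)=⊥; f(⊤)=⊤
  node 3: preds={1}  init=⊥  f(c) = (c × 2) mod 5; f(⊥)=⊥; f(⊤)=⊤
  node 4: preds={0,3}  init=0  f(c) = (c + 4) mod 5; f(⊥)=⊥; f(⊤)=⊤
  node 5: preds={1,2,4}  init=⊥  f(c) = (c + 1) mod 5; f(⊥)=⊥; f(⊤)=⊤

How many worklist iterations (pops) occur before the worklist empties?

9

Trace (9 dequeues):
  [1] u=0 | in ⊥ | out ⊤ | prev 2 | push {}
  [2] u=1 | in ⊥ | out 2 | ==
  [3] u=2 | in 0 | out 0 | prev ⊥ | push {}
  [4] u=3 | in 2 | out 4 | prev ⊥ | push {}
  [5] u=4 | in ⊤ | out ⊤ | prev 0 | push {2}
  [6] u=5 | in ⊤ | out ⊤ | prev ⊥ | push {0}
  [7] u=2 | in ⊤ | out ⊤ | prev 0 | push {5}
  [8] u=0 | in ⊤ | out ⊤ | ==
  [9] u=5 | in ⊤ | out ⊤ | ==

Converged values:
  [0] ⊤
  [1] 2
  [2] ⊤
  [3] 4
  [4] ⊤
  [5] ⊤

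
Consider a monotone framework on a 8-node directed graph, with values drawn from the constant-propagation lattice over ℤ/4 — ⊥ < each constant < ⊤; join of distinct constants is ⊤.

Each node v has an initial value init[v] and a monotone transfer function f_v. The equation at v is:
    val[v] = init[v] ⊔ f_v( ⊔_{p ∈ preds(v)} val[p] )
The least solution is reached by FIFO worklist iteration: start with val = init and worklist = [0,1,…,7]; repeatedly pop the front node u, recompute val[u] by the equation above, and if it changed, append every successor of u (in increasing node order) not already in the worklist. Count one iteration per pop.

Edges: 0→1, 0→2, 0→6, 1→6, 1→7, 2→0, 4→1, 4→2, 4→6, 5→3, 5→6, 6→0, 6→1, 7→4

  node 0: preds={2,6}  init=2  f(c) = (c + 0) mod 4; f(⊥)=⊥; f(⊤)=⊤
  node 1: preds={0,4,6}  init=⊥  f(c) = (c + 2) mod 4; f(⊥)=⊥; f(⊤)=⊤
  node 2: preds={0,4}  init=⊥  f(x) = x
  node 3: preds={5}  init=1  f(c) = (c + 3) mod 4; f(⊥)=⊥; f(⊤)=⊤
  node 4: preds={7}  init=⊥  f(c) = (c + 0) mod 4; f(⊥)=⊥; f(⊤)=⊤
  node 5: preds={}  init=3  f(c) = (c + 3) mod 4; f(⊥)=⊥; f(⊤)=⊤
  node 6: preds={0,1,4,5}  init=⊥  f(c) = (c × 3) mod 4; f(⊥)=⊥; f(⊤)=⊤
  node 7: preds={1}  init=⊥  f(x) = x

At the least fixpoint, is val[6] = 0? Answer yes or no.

no

Iteration log — 20 steps:
  step 1. node 0  ⊔preds=⊥  new=2  stable
  step 2. node 1  ⊔preds=2  new=0  old=⊥  +wl: 
  step 3. node 2  ⊔preds=2  new=2  old=⊥  +wl: 0
  step 4. node 3  ⊔preds=3  new=⊤  old=1  +wl: 
  step 5. node 4  ⊔preds=⊥  new=⊥  stable
  step 6. node 5  ⊔preds=⊥  new=3  stable
  step 7. node 6  ⊔preds=⊤  new=⊤  old=⊥  +wl: 1
  step 8. node 7  ⊔preds=0  new=0  old=⊥  +wl: 4
  step 9. node 0  ⊔preds=⊤  new=⊤  old=2  +wl: 2,6
  step 10. node 1  ⊔preds=⊤  new=⊤  old=0  +wl: 7
  step 11. node 4  ⊔preds=0  new=0  old=⊥  +wl: 1
  step 12. node 2  ⊔preds=⊤  new=⊤  old=2  +wl: 0
  step 13. node 6  ⊔preds=⊤  new=⊤  stable
  step 14. node 7  ⊔preds=⊤  new=⊤  old=0  +wl: 4
  step 15. node 1  ⊔preds=⊤  new=⊤  stable
  step 16. node 0  ⊔preds=⊤  new=⊤  stable
  step 17. node 4  ⊔preds=⊤  new=⊤  old=0  +wl: 1,2,6
  step 18. node 1  ⊔preds=⊤  new=⊤  stable
  step 19. node 2  ⊔preds=⊤  new=⊤  stable
  step 20. node 6  ⊔preds=⊤  new=⊤  stable

Least fixpoint reached:
  node 0: ⊤
  node 1: ⊤
  node 2: ⊤
  node 3: ⊤
  node 4: ⊤
  node 5: 3
  node 6: ⊤
  node 7: ⊤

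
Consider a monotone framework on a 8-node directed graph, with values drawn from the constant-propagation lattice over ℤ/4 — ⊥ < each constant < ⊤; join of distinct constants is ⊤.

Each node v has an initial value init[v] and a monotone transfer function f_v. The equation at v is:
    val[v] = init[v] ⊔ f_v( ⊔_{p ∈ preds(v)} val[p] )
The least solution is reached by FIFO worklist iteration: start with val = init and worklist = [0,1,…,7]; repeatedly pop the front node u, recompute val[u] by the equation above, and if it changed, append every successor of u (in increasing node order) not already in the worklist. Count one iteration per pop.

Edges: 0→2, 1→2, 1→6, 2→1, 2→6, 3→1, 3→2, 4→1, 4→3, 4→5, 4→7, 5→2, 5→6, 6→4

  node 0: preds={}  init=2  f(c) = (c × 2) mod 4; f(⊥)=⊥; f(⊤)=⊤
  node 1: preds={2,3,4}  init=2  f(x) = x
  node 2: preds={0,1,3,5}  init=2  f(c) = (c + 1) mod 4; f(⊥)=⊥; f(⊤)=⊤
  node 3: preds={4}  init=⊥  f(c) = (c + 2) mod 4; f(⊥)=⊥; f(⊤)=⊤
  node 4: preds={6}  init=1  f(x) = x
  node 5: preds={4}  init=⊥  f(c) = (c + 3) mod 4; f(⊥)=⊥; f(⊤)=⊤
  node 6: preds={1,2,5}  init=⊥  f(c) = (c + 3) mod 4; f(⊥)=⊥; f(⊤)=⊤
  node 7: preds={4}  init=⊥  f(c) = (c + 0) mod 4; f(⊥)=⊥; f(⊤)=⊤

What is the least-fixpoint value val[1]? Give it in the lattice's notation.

Worklist (18 pops):
  #1 pop 0: in=⊥ → 2 (no change)
  #2 pop 1: in=⊤ → ⊤ (was 2); enqueue []
  #3 pop 2: in=⊤ → ⊤ (was 2); enqueue [1]
  #4 pop 3: in=1 → 3 (was ⊥); enqueue [2]
  #5 pop 4: in=⊥ → 1 (no change)
  #6 pop 5: in=1 → 0 (was ⊥); enqueue []
  #7 pop 6: in=⊤ → ⊤ (was ⊥); enqueue [4]
  #8 pop 7: in=1 → 1 (was ⊥); enqueue []
  #9 pop 1: in=⊤ → ⊤ (no change)
  #10 pop 2: in=⊤ → ⊤ (no change)
  #11 pop 4: in=⊤ → ⊤ (was 1); enqueue [1,3,5,7]
  #12 pop 1: in=⊤ → ⊤ (no change)
  #13 pop 3: in=⊤ → ⊤ (was 3); enqueue [1,2]
  #14 pop 5: in=⊤ → ⊤ (was 0); enqueue [6]
  #15 pop 7: in=⊤ → ⊤ (was 1); enqueue []
  #16 pop 1: in=⊤ → ⊤ (no change)
  #17 pop 2: in=⊤ → ⊤ (no change)
  #18 pop 6: in=⊤ → ⊤ (no change)

Fixpoint:
  val[0] = 2
  val[1] = ⊤
  val[2] = ⊤
  val[3] = ⊤
  val[4] = ⊤
  val[5] = ⊤
  val[6] = ⊤
  val[7] = ⊤

⊤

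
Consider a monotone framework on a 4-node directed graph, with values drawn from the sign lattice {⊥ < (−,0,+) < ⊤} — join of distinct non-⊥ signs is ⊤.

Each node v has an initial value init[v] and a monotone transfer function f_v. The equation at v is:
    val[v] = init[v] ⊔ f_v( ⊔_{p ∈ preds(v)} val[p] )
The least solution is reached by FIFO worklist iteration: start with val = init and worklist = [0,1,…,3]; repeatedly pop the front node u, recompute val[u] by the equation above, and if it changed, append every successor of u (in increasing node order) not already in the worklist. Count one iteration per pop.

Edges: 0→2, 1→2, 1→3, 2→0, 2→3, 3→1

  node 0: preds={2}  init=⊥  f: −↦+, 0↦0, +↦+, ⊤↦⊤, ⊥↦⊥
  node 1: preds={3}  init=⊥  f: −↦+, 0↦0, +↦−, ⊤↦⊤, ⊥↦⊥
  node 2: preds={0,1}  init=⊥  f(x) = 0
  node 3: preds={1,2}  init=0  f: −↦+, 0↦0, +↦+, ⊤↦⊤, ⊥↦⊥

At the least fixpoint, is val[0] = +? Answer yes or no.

no

Iteration log — 6 steps:
  step 1. node 0  ⊔preds=⊥  new=⊥  stable
  step 2. node 1  ⊔preds=0  new=0  old=⊥  +wl: 
  step 3. node 2  ⊔preds=0  new=0  old=⊥  +wl: 0
  step 4. node 3  ⊔preds=0  new=0  stable
  step 5. node 0  ⊔preds=0  new=0  old=⊥  +wl: 2
  step 6. node 2  ⊔preds=0  new=0  stable

Least fixpoint reached:
  node 0: 0
  node 1: 0
  node 2: 0
  node 3: 0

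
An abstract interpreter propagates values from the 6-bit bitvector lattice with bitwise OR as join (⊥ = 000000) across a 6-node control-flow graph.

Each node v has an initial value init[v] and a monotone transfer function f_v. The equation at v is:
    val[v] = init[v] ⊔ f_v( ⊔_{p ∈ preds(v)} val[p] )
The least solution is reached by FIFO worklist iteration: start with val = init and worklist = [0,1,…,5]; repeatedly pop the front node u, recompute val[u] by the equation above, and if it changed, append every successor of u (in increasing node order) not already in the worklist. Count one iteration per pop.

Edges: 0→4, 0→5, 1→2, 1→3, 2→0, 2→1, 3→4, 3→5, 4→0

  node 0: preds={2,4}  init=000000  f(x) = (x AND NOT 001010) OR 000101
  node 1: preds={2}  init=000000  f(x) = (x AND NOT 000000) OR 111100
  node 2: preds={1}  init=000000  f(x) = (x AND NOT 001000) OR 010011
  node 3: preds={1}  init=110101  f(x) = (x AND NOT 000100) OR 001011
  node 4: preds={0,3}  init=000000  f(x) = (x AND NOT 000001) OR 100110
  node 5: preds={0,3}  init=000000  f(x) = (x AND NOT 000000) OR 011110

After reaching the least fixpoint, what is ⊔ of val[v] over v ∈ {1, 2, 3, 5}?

Worklist (12 pops):
  #1 pop 0: in=000000 → 000101 (was 000000); enqueue []
  #2 pop 1: in=000000 → 111100 (was 000000); enqueue []
  #3 pop 2: in=111100 → 110111 (was 000000); enqueue [0,1]
  #4 pop 3: in=111100 → 111111 (was 110101); enqueue []
  #5 pop 4: in=111111 → 111110 (was 000000); enqueue []
  #6 pop 5: in=111111 → 111111 (was 000000); enqueue []
  #7 pop 0: in=111111 → 110101 (was 000101); enqueue [4,5]
  #8 pop 1: in=110111 → 111111 (was 111100); enqueue [2,3]
  #9 pop 4: in=111111 → 111110 (no change)
  #10 pop 5: in=111111 → 111111 (no change)
  #11 pop 2: in=111111 → 110111 (no change)
  #12 pop 3: in=111111 → 111111 (no change)

Fixpoint:
  val[0] = 110101
  val[1] = 111111
  val[2] = 110111
  val[3] = 111111
  val[4] = 111110
  val[5] = 111111

111111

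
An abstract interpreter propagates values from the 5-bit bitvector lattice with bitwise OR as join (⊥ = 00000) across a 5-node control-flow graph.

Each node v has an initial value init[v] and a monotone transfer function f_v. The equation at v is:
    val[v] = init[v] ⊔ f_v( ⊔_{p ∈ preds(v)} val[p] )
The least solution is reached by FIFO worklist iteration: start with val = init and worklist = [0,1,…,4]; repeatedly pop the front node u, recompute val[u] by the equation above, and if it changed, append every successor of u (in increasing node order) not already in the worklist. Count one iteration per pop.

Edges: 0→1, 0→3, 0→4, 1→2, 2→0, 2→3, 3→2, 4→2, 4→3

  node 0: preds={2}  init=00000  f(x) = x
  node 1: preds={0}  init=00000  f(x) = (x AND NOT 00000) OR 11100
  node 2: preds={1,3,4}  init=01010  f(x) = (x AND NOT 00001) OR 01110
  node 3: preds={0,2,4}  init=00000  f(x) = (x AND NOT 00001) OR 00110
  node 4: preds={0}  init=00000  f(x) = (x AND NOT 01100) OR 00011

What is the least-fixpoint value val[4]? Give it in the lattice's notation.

10011

Trace (12 dequeues):
  [1] u=0 | in 01010 | out 01010 | prev 00000 | push {}
  [2] u=1 | in 01010 | out 11110 | prev 00000 | push {}
  [3] u=2 | in 11110 | out 11110 | prev 01010 | push {0}
  [4] u=3 | in 11110 | out 11110 | prev 00000 | push {2}
  [5] u=4 | in 01010 | out 00011 | prev 00000 | push {3}
  [6] u=0 | in 11110 | out 11110 | prev 01010 | push {1,4}
  [7] u=2 | in 11111 | out 11110 | ==
  [8] u=3 | in 11111 | out 11110 | ==
  [9] u=1 | in 11110 | out 11110 | ==
  [10] u=4 | in 11110 | out 10011 | prev 00011 | push {2,3}
  [11] u=2 | in 11111 | out 11110 | ==
  [12] u=3 | in 11111 | out 11110 | ==

Converged values:
  [0] 11110
  [1] 11110
  [2] 11110
  [3] 11110
  [4] 10011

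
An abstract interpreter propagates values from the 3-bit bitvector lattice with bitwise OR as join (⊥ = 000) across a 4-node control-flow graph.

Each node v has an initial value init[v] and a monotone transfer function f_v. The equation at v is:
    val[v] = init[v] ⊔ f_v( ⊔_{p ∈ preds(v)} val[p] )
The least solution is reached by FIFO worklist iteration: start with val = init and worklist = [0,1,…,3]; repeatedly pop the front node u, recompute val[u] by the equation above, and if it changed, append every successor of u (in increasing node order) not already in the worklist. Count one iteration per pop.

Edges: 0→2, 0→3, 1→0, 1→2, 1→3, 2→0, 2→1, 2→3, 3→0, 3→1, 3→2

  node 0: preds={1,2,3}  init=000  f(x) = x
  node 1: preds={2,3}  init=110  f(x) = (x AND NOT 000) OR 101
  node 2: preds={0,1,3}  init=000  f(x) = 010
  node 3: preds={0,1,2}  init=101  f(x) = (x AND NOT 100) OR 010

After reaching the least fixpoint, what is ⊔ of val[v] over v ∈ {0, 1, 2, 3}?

Trace (7 dequeues):
  [1] u=0 | in 111 | out 111 | prev 000 | push {}
  [2] u=1 | in 101 | out 111 | prev 110 | push {0}
  [3] u=2 | in 111 | out 010 | prev 000 | push {1}
  [4] u=3 | in 111 | out 111 | prev 101 | push {2}
  [5] u=0 | in 111 | out 111 | ==
  [6] u=1 | in 111 | out 111 | ==
  [7] u=2 | in 111 | out 010 | ==

Converged values:
  [0] 111
  [1] 111
  [2] 010
  [3] 111

111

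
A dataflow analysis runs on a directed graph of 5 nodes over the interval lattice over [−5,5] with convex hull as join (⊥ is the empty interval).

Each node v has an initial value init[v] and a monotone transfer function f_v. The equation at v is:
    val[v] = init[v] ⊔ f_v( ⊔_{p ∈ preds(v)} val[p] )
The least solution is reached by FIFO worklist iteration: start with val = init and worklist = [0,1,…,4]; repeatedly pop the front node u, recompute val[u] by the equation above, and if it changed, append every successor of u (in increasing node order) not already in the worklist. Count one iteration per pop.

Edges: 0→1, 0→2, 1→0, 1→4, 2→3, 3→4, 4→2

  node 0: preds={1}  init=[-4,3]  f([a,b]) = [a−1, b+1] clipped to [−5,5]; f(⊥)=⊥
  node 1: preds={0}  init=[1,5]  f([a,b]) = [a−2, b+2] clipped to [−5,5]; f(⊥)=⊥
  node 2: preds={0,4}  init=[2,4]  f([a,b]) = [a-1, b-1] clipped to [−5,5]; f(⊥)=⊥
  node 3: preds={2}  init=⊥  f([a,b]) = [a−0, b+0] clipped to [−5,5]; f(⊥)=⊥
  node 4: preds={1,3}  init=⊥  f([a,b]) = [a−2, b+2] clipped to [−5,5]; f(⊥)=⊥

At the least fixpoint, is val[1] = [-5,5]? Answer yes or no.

Iteration log — 8 steps:
  step 1. node 0  ⊔preds=[1,5]  new=[-4,5]  old=[-4,3]  +wl: 
  step 2. node 1  ⊔preds=[-4,5]  new=[-5,5]  old=[1,5]  +wl: 0
  step 3. node 2  ⊔preds=[-4,5]  new=[-5,4]  old=[2,4]  +wl: 
  step 4. node 3  ⊔preds=[-5,4]  new=[-5,4]  old=⊥  +wl: 
  step 5. node 4  ⊔preds=[-5,5]  new=[-5,5]  old=⊥  +wl: 2
  step 6. node 0  ⊔preds=[-5,5]  new=[-5,5]  old=[-4,5]  +wl: 1
  step 7. node 2  ⊔preds=[-5,5]  new=[-5,4]  stable
  step 8. node 1  ⊔preds=[-5,5]  new=[-5,5]  stable

Least fixpoint reached:
  node 0: [-5,5]
  node 1: [-5,5]
  node 2: [-5,4]
  node 3: [-5,4]
  node 4: [-5,5]

yes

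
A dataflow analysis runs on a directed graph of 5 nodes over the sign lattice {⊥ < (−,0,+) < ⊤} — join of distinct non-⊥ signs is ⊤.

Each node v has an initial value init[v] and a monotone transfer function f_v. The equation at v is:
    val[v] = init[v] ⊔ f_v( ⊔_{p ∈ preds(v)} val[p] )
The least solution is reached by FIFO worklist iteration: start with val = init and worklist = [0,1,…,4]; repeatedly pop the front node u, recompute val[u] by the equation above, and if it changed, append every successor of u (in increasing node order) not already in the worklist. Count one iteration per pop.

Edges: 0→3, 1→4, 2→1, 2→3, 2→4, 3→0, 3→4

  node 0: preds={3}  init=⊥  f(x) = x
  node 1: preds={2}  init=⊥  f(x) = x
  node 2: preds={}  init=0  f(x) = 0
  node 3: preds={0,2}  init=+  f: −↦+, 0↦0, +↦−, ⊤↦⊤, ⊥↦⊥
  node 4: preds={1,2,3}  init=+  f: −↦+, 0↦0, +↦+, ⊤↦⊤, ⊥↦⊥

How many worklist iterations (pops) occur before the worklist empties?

7

Iteration log — 7 steps:
  step 1. node 0  ⊔preds=+  new=+  old=⊥  +wl: 
  step 2. node 1  ⊔preds=0  new=0  old=⊥  +wl: 
  step 3. node 2  ⊔preds=⊥  new=0  stable
  step 4. node 3  ⊔preds=⊤  new=⊤  old=+  +wl: 0
  step 5. node 4  ⊔preds=⊤  new=⊤  old=+  +wl: 
  step 6. node 0  ⊔preds=⊤  new=⊤  old=+  +wl: 3
  step 7. node 3  ⊔preds=⊤  new=⊤  stable

Least fixpoint reached:
  node 0: ⊤
  node 1: 0
  node 2: 0
  node 3: ⊤
  node 4: ⊤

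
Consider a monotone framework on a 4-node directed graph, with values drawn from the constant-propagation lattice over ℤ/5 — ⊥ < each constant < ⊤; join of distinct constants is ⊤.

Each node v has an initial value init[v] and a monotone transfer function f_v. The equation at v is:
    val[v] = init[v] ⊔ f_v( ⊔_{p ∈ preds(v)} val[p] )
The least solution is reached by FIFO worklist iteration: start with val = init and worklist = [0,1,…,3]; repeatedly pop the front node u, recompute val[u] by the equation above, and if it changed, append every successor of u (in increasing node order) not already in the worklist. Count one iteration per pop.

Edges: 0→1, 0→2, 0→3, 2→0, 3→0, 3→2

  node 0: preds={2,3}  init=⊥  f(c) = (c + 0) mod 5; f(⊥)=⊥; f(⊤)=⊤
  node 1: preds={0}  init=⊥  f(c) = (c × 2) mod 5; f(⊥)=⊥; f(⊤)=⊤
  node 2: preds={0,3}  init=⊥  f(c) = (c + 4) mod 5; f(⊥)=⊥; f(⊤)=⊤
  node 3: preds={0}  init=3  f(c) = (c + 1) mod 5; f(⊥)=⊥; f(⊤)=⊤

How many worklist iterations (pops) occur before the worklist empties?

Worklist (9 pops):
  #1 pop 0: in=3 → 3 (was ⊥); enqueue []
  #2 pop 1: in=3 → 1 (was ⊥); enqueue []
  #3 pop 2: in=3 → 2 (was ⊥); enqueue [0]
  #4 pop 3: in=3 → ⊤ (was 3); enqueue [2]
  #5 pop 0: in=⊤ → ⊤ (was 3); enqueue [1,3]
  #6 pop 2: in=⊤ → ⊤ (was 2); enqueue [0]
  #7 pop 1: in=⊤ → ⊤ (was 1); enqueue []
  #8 pop 3: in=⊤ → ⊤ (no change)
  #9 pop 0: in=⊤ → ⊤ (no change)

Fixpoint:
  val[0] = ⊤
  val[1] = ⊤
  val[2] = ⊤
  val[3] = ⊤

9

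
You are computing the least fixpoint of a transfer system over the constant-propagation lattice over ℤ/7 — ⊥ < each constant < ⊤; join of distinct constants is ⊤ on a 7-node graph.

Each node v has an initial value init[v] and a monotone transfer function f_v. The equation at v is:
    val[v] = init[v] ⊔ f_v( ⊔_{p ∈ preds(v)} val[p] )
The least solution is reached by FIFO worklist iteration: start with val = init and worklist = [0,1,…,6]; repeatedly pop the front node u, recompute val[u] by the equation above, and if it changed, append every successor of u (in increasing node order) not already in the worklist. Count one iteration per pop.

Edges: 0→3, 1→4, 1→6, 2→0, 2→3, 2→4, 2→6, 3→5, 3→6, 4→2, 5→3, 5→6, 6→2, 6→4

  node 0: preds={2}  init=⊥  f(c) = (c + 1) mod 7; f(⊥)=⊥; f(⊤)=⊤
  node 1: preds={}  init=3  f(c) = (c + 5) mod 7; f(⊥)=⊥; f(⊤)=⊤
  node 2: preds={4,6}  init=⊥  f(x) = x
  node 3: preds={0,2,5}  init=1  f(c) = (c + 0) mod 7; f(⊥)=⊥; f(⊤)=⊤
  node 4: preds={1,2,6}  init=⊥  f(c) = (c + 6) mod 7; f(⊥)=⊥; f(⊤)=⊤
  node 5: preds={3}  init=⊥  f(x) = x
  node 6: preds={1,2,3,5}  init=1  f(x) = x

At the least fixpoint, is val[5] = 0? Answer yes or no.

Iteration log — 16 steps:
  step 1. node 0  ⊔preds=⊥  new=⊥  stable
  step 2. node 1  ⊔preds=⊥  new=3  stable
  step 3. node 2  ⊔preds=1  new=1  old=⊥  +wl: 0
  step 4. node 3  ⊔preds=1  new=1  stable
  step 5. node 4  ⊔preds=⊤  new=⊤  old=⊥  +wl: 2
  step 6. node 5  ⊔preds=1  new=1  old=⊥  +wl: 3
  step 7. node 6  ⊔preds=⊤  new=⊤  old=1  +wl: 4
  step 8. node 0  ⊔preds=1  new=2  old=⊥  +wl: 
  step 9. node 2  ⊔preds=⊤  new=⊤  old=1  +wl: 0,6
  step 10. node 3  ⊔preds=⊤  new=⊤  old=1  +wl: 5
  step 11. node 4  ⊔preds=⊤  new=⊤  stable
  step 12. node 0  ⊔preds=⊤  new=⊤  old=2  +wl: 3
  step 13. node 6  ⊔preds=⊤  new=⊤  stable
  step 14. node 5  ⊔preds=⊤  new=⊤  old=1  +wl: 6
  step 15. node 3  ⊔preds=⊤  new=⊤  stable
  step 16. node 6  ⊔preds=⊤  new=⊤  stable

Least fixpoint reached:
  node 0: ⊤
  node 1: 3
  node 2: ⊤
  node 3: ⊤
  node 4: ⊤
  node 5: ⊤
  node 6: ⊤

no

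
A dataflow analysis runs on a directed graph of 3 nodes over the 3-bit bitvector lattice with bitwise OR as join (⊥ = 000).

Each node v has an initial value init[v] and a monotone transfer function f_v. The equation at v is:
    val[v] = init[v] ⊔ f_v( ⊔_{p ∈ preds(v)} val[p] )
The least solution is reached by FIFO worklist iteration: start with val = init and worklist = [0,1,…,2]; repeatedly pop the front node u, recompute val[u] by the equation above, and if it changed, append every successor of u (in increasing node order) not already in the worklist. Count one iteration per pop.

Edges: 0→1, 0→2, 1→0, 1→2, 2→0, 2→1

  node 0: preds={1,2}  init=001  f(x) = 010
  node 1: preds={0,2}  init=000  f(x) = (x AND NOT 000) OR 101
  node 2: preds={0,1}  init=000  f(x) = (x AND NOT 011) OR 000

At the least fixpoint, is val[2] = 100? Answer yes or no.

yes

Worklist (5 pops):
  #1 pop 0: in=000 → 011 (was 001); enqueue []
  #2 pop 1: in=011 → 111 (was 000); enqueue [0]
  #3 pop 2: in=111 → 100 (was 000); enqueue [1]
  #4 pop 0: in=111 → 011 (no change)
  #5 pop 1: in=111 → 111 (no change)

Fixpoint:
  val[0] = 011
  val[1] = 111
  val[2] = 100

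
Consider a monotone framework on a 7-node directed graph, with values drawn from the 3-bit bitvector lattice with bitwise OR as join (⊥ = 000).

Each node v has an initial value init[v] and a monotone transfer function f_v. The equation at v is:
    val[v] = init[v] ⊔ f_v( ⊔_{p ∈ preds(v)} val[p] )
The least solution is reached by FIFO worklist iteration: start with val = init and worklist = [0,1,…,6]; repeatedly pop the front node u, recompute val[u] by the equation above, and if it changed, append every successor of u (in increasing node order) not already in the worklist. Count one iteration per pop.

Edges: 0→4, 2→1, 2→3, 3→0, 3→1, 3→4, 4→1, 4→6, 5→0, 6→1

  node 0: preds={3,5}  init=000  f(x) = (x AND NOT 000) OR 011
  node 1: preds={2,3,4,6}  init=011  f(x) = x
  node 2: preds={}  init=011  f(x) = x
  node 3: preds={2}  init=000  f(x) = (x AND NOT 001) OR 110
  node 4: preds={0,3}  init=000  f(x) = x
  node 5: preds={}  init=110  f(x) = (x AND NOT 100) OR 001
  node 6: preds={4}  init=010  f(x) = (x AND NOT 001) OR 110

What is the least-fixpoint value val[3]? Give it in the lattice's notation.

Worklist (9 pops):
  #1 pop 0: in=110 → 111 (was 000); enqueue []
  #2 pop 1: in=011 → 011 (no change)
  #3 pop 2: in=000 → 011 (no change)
  #4 pop 3: in=011 → 110 (was 000); enqueue [0,1]
  #5 pop 4: in=111 → 111 (was 000); enqueue []
  #6 pop 5: in=000 → 111 (was 110); enqueue []
  #7 pop 6: in=111 → 110 (was 010); enqueue []
  #8 pop 0: in=111 → 111 (no change)
  #9 pop 1: in=111 → 111 (was 011); enqueue []

Fixpoint:
  val[0] = 111
  val[1] = 111
  val[2] = 011
  val[3] = 110
  val[4] = 111
  val[5] = 111
  val[6] = 110

110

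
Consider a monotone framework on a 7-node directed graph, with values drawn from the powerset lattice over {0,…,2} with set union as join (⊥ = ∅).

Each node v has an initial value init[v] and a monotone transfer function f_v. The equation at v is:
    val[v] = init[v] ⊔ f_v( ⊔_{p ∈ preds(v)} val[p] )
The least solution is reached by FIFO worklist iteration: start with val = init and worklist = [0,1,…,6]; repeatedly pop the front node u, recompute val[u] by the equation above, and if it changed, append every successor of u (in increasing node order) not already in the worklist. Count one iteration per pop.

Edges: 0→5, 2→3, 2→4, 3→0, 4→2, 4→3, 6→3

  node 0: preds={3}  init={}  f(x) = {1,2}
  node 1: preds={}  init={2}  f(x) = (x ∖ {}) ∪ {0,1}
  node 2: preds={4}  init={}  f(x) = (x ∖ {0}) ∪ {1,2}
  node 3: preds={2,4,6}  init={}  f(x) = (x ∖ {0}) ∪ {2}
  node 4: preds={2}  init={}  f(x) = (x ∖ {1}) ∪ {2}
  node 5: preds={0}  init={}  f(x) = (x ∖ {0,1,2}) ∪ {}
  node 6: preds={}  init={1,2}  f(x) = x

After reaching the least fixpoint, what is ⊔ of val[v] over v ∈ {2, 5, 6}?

Trace (10 dequeues):
  [1] u=0 | in {} | out {1,2} | prev {} | push {}
  [2] u=1 | in {} | out {0,1,2} | prev {2} | push {}
  [3] u=2 | in {} | out {1,2} | prev {} | push {}
  [4] u=3 | in {1,2} | out {1,2} | prev {} | push {0}
  [5] u=4 | in {1,2} | out {2} | prev {} | push {2,3}
  [6] u=5 | in {1,2} | out {} | ==
  [7] u=6 | in {} | out {1,2} | ==
  [8] u=0 | in {1,2} | out {1,2} | ==
  [9] u=2 | in {2} | out {1,2} | ==
  [10] u=3 | in {1,2} | out {1,2} | ==

Converged values:
  [0] {1,2}
  [1] {0,1,2}
  [2] {1,2}
  [3] {1,2}
  [4] {2}
  [5] {}
  [6] {1,2}

{1,2}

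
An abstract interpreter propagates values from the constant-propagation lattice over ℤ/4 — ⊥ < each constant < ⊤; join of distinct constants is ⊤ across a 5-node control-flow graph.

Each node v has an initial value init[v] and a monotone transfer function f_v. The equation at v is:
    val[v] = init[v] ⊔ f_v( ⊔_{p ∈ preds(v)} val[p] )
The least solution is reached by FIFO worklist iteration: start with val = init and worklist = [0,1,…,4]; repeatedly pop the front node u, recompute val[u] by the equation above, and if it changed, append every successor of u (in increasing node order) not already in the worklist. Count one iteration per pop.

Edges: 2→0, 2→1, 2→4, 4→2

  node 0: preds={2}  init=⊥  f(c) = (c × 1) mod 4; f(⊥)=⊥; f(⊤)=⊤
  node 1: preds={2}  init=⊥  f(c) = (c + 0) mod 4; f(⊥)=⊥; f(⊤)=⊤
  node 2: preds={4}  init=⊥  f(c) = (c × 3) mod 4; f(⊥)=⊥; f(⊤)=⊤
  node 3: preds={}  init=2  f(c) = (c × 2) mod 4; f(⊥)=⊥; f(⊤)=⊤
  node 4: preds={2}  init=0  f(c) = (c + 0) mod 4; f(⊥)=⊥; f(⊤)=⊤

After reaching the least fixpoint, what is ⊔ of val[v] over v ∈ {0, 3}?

Iteration log — 7 steps:
  step 1. node 0  ⊔preds=⊥  new=⊥  stable
  step 2. node 1  ⊔preds=⊥  new=⊥  stable
  step 3. node 2  ⊔preds=0  new=0  old=⊥  +wl: 0,1
  step 4. node 3  ⊔preds=⊥  new=2  stable
  step 5. node 4  ⊔preds=0  new=0  stable
  step 6. node 0  ⊔preds=0  new=0  old=⊥  +wl: 
  step 7. node 1  ⊔preds=0  new=0  old=⊥  +wl: 

Least fixpoint reached:
  node 0: 0
  node 1: 0
  node 2: 0
  node 3: 2
  node 4: 0

⊤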